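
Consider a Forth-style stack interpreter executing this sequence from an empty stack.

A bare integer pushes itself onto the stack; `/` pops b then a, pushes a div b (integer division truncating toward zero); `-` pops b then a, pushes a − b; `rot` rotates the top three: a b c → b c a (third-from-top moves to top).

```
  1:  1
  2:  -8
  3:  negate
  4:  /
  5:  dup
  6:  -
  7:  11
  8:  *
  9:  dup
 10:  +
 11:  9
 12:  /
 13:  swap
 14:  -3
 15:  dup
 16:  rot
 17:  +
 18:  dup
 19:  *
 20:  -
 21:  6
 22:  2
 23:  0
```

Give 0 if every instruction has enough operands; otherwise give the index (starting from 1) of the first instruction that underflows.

1      -> [1]
-8     -> [1, -8]
negate -> [1, 8]
/      -> [0]
dup    -> [0, 0]
-      -> [0]
11     -> [0, 11]
*      -> [0]
dup    -> [0, 0]
+      -> [0]
9      -> [0, 9]
/      -> [0]
swap  — needs 2 operands, stack has 1 → underflow

13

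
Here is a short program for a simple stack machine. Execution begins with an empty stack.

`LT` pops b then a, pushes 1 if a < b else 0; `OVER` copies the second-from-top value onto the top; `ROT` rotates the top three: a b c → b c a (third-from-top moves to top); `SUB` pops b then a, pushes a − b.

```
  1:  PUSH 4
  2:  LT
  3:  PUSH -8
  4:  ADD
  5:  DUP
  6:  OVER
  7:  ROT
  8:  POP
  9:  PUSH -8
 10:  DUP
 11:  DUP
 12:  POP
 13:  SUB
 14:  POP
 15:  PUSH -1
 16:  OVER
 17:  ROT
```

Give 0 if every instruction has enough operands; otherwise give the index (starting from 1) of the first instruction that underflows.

PUSH 4 → 4
LT  — needs 2 operands, stack has 1 → underflow

2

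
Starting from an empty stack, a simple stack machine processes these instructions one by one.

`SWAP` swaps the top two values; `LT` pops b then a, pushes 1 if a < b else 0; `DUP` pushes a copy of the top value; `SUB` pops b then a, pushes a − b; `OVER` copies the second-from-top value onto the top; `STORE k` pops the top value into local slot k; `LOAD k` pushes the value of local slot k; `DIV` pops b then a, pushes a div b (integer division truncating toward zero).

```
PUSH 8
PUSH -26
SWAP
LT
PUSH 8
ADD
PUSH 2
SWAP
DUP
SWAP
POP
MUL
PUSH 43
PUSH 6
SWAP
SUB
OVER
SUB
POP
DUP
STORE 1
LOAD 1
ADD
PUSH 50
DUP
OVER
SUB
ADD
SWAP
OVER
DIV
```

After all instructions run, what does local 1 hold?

18

PUSH 8   -> 8
PUSH -26 -> 8 -26
SWAP     -> -26 8
LT       -> 1
PUSH 8   -> 1 8
ADD      -> 9
PUSH 2   -> 9 2
SWAP     -> 2 9
DUP      -> 2 9 9
SWAP     -> 2 9 9
POP      -> 2 9
MUL      -> 18
PUSH 43  -> 18 43
PUSH 6   -> 18 43 6
SWAP     -> 18 6 43
SUB      -> 18 -37
OVER     -> 18 -37 18
SUB      -> 18 -55
POP      -> 18
DUP      -> 18 18
STORE 1  -> 18
LOAD 1   -> 18 18
ADD      -> 36
PUSH 50  -> 36 50
DUP      -> 36 50 50
OVER     -> 36 50 50 50
SUB      -> 36 50 0
ADD      -> 36 50
SWAP     -> 50 36
OVER     -> 50 36 50
DIV      -> 50 0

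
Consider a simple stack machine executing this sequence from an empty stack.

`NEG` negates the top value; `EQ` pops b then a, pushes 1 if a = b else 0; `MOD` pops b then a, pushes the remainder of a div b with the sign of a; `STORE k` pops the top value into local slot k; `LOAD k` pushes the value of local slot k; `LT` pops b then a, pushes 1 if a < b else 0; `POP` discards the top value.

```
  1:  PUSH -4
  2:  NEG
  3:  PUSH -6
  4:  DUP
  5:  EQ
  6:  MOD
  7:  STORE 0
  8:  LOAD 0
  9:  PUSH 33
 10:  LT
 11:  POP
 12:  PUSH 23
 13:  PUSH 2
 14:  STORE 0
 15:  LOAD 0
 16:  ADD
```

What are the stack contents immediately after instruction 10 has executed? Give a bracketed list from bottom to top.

[1]

PUSH -4 -> [-4]
NEG     -> [4]
PUSH -6 -> [4, -6]
DUP     -> [4, -6, -6]
EQ      -> [4, 1]
MOD     -> [0]
STORE 0 -> []
LOAD 0  -> [0]
PUSH 33 -> [0, 33]
LT      -> [1]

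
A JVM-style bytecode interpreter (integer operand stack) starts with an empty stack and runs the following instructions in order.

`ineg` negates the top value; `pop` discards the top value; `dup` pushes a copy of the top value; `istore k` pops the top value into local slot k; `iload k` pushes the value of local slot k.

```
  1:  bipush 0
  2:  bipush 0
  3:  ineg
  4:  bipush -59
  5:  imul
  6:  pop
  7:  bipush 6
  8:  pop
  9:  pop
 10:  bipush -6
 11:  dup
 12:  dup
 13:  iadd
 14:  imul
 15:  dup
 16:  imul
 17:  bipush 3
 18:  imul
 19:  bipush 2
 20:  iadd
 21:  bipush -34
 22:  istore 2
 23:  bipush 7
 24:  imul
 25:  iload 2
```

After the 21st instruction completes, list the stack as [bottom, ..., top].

bipush 0    0
bipush 0    0 0
ineg        0 0
bipush -59  0 0 -59
imul        0 0
pop         0
bipush 6    0 6
pop         0
pop         (empty)
bipush -6   -6
dup         -6 -6
dup         -6 -6 -6
iadd        -6 -12
imul        72
dup         72 72
imul        5184
bipush 3    5184 3
imul        15552
bipush 2    15552 2
iadd        15554
bipush -34  15554 -34

[15554, -34]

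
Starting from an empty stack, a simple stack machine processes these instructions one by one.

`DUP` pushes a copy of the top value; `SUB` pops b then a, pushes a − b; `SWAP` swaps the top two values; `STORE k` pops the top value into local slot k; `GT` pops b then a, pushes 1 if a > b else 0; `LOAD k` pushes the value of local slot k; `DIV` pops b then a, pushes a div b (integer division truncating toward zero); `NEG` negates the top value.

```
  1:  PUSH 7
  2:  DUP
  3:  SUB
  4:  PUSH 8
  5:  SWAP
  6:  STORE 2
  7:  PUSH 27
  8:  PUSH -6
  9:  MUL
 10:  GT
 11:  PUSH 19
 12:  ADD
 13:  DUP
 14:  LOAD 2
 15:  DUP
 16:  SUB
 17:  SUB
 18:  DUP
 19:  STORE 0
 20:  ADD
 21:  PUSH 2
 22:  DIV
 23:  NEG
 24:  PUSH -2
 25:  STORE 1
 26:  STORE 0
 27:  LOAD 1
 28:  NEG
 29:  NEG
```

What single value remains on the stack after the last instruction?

-2

PUSH 7  : [7]
DUP     : [7, 7]
SUB     : [0]
PUSH 8  : [0, 8]
SWAP    : [8, 0]
STORE 2 : [8]
PUSH 27 : [8, 27]
PUSH -6 : [8, 27, -6]
MUL     : [8, -162]
GT      : [1]
PUSH 19 : [1, 19]
ADD     : [20]
DUP     : [20, 20]
LOAD 2  : [20, 20, 0]
DUP     : [20, 20, 0, 0]
SUB     : [20, 20, 0]
SUB     : [20, 20]
DUP     : [20, 20, 20]
STORE 0 : [20, 20]
ADD     : [40]
PUSH 2  : [40, 2]
DIV     : [20]
NEG     : [-20]
PUSH -2 : [-20, -2]
STORE 1 : [-20]
STORE 0 : []
LOAD 1  : [-2]
NEG     : [2]
NEG     : [-2]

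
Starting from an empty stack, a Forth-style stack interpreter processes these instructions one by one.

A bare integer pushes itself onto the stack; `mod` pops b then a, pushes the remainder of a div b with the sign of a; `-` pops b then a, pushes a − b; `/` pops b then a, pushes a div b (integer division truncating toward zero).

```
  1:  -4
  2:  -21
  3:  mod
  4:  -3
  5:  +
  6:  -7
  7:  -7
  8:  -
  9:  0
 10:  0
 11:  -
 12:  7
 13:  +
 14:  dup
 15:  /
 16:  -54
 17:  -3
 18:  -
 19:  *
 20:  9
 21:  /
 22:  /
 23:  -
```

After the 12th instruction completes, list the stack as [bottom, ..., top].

[-7, 0, 0, 7]

-4  → -4
-21 → -4 -21
mod → -4
-3  → -4 -3
+   → -7
-7  → -7 -7
-7  → -7 -7 -7
-   → -7 0
0   → -7 0 0
0   → -7 0 0 0
-   → -7 0 0
7   → -7 0 0 7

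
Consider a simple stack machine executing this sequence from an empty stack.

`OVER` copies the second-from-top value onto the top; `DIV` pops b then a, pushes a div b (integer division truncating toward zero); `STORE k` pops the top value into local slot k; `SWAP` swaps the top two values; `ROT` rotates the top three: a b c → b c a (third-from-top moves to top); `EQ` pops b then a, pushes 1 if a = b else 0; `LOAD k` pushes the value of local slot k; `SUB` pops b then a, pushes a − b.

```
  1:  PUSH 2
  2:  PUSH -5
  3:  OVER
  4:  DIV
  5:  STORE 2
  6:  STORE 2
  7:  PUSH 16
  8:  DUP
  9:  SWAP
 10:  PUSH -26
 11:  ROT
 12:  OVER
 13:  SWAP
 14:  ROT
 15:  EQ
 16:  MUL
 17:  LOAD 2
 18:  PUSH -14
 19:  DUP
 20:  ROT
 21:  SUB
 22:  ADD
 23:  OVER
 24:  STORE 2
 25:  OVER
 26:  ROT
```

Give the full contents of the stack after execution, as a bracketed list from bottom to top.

PUSH 2    2
PUSH -5   2 -5
OVER      2 -5 2
DIV       2 -2
STORE 2   2
STORE 2   (empty)
PUSH 16   16
DUP       16 16
SWAP      16 16
PUSH -26  16 16 -26
ROT       16 -26 16
OVER      16 -26 16 -26
SWAP      16 -26 -26 16
ROT       16 -26 16 -26
EQ        16 -26 0
MUL       16 0
LOAD 2    16 0 2
PUSH -14  16 0 2 -14
DUP       16 0 2 -14 -14
ROT       16 0 -14 -14 2
SUB       16 0 -14 -16
ADD       16 0 -30
OVER      16 0 -30 0
STORE 2   16 0 -30
OVER      16 0 -30 0
ROT       16 -30 0 0

[16, -30, 0, 0]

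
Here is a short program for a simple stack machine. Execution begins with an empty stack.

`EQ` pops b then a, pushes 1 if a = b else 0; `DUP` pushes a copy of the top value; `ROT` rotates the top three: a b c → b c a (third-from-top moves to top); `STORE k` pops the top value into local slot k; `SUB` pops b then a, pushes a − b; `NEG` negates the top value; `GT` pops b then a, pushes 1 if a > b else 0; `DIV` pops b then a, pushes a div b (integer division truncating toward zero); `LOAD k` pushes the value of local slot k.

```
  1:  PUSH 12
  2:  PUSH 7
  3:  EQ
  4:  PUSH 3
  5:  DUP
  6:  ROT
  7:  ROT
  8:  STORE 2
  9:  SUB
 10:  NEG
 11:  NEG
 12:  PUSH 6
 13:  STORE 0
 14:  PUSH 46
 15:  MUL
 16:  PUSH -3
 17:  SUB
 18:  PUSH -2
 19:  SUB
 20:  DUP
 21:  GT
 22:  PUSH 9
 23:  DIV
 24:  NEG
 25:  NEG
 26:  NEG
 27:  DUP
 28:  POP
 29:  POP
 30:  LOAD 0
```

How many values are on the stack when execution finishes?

PUSH 12  [12]
PUSH 7   [12, 7]
EQ       [0]
PUSH 3   [0, 3]
DUP      [0, 3, 3]
ROT      [3, 3, 0]
ROT      [3, 0, 3]
STORE 2  [3, 0]
SUB      [3]
NEG      [-3]
NEG      [3]
PUSH 6   [3, 6]
STORE 0  [3]
PUSH 46  [3, 46]
MUL      [138]
PUSH -3  [138, -3]
SUB      [141]
PUSH -2  [141, -2]
SUB      [143]
DUP      [143, 143]
GT       [0]
PUSH 9   [0, 9]
DIV      [0]
NEG      [0]
NEG      [0]
NEG      [0]
DUP      [0, 0]
POP      [0]
POP      []
LOAD 0   [6]

1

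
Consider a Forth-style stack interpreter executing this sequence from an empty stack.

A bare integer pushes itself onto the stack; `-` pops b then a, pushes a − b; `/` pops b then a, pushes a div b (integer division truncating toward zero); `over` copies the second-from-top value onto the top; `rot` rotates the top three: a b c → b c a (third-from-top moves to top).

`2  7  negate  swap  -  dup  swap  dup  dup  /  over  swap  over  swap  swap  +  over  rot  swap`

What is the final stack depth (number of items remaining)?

5

2       2
7       2 7
negate  2 -7
swap    -7 2
-       -9
dup     -9 -9
swap    -9 -9
dup     -9 -9 -9
dup     -9 -9 -9 -9
/       -9 -9 1
over    -9 -9 1 -9
swap    -9 -9 -9 1
over    -9 -9 -9 1 -9
swap    -9 -9 -9 -9 1
swap    -9 -9 -9 1 -9
+       -9 -9 -9 -8
over    -9 -9 -9 -8 -9
rot     -9 -9 -8 -9 -9
swap    -9 -9 -8 -9 -9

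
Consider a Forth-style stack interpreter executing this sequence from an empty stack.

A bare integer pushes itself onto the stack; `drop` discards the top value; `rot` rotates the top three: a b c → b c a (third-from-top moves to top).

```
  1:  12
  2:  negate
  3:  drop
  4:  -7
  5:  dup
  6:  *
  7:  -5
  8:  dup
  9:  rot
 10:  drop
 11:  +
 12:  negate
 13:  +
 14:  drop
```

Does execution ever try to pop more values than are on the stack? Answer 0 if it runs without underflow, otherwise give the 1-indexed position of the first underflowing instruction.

13

12     : [12]
negate : [-12]
drop   : []
-7     : [-7]
dup    : [-7, -7]
*      : [49]
-5     : [49, -5]
dup    : [49, -5, -5]
rot    : [-5, -5, 49]
drop   : [-5, -5]
+      : [-10]
negate : [10]
+  — needs 2 operands, stack has 1 → underflow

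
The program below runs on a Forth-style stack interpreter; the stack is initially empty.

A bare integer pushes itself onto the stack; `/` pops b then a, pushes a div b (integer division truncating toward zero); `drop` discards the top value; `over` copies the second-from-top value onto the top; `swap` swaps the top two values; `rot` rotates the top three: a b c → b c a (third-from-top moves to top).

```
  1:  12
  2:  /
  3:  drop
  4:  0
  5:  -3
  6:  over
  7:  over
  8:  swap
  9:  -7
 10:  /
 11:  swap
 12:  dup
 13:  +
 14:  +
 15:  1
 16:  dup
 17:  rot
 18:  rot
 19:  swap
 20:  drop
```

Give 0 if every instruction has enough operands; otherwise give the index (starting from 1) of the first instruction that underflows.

12 -> 12
/  — needs 2 operands, stack has 1 → underflow

2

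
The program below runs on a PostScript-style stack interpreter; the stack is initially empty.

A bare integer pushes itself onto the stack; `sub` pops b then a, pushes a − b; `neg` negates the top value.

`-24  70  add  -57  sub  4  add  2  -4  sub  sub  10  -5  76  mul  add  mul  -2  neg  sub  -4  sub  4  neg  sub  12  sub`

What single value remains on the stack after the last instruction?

-37376

-24 → -24
70  → -24 70
add → 46
-57 → 46 -57
sub → 103
4   → 103 4
add → 107
2   → 107 2
-4  → 107 2 -4
sub → 107 6
sub → 101
10  → 101 10
-5  → 101 10 -5
76  → 101 10 -5 76
mul → 101 10 -380
add → 101 -370
mul → -37370
-2  → -37370 -2
neg → -37370 2
sub → -37372
-4  → -37372 -4
sub → -37368
4   → -37368 4
neg → -37368 -4
sub → -37364
12  → -37364 12
sub → -37376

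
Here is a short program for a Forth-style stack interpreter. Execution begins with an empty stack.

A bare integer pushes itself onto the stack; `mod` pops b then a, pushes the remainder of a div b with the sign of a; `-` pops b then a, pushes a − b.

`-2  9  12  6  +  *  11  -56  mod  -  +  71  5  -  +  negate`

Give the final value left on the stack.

-215

-2     : -2
9      : -2 9
12     : -2 9 12
6      : -2 9 12 6
+      : -2 9 18
*      : -2 162
11     : -2 162 11
-56    : -2 162 11 -56
mod    : -2 162 11
-      : -2 151
+      : 149
71     : 149 71
5      : 149 71 5
-      : 149 66
+      : 215
negate : -215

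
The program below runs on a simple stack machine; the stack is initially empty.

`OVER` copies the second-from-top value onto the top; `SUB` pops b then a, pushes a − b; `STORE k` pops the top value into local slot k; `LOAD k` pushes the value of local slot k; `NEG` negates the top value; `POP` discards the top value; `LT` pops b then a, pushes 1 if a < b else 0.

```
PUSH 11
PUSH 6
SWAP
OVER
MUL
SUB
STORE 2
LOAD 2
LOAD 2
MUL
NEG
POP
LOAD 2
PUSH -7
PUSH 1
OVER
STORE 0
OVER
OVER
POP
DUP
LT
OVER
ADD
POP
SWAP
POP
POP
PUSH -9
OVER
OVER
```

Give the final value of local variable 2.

PUSH 11  11
PUSH 6   11 6
SWAP     6 11
OVER     6 11 6
MUL      6 66
SUB      -60
STORE 2  (empty)
LOAD 2   -60
LOAD 2   -60 -60
MUL      3600
NEG      -3600
POP      (empty)
LOAD 2   -60
PUSH -7  -60 -7
PUSH 1   -60 -7 1
OVER     -60 -7 1 -7
STORE 0  -60 -7 1
OVER     -60 -7 1 -7
OVER     -60 -7 1 -7 1
POP      -60 -7 1 -7
DUP      -60 -7 1 -7 -7
LT       -60 -7 1 0
OVER     -60 -7 1 0 1
ADD      -60 -7 1 1
POP      -60 -7 1
SWAP     -60 1 -7
POP      -60 1
POP      -60
PUSH -9  -60 -9
OVER     -60 -9 -60
OVER     -60 -9 -60 -9

-60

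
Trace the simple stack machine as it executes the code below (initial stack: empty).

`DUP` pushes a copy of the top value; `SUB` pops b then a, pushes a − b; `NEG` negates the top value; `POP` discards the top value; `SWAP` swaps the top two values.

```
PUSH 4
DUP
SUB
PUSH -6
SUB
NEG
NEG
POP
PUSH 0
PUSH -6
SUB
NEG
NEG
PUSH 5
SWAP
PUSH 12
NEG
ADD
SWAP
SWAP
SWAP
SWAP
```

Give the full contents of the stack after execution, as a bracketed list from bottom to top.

PUSH 4   [4]
DUP      [4, 4]
SUB      [0]
PUSH -6  [0, -6]
SUB      [6]
NEG      [-6]
NEG      [6]
POP      []
PUSH 0   [0]
PUSH -6  [0, -6]
SUB      [6]
NEG      [-6]
NEG      [6]
PUSH 5   [6, 5]
SWAP     [5, 6]
PUSH 12  [5, 6, 12]
NEG      [5, 6, -12]
ADD      [5, -6]
SWAP     [-6, 5]
SWAP     [5, -6]
SWAP     [-6, 5]
SWAP     [5, -6]

[5, -6]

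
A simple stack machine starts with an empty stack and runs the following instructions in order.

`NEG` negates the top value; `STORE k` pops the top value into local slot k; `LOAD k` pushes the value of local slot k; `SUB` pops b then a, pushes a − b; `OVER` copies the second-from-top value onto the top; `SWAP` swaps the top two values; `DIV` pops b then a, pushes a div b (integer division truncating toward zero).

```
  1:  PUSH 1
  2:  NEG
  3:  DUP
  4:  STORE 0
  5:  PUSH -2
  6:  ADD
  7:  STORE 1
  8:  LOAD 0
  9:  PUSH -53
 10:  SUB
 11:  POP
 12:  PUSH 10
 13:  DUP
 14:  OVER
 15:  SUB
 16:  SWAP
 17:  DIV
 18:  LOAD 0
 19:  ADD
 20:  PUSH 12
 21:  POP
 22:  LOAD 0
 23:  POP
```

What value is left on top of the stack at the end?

PUSH 1    [1]
NEG       [-1]
DUP       [-1, -1]
STORE 0   [-1]
PUSH -2   [-1, -2]
ADD       [-3]
STORE 1   []
LOAD 0    [-1]
PUSH -53  [-1, -53]
SUB       [52]
POP       []
PUSH 10   [10]
DUP       [10, 10]
OVER      [10, 10, 10]
SUB       [10, 0]
SWAP      [0, 10]
DIV       [0]
LOAD 0    [0, -1]
ADD       [-1]
PUSH 12   [-1, 12]
POP       [-1]
LOAD 0    [-1, -1]
POP       [-1]

-1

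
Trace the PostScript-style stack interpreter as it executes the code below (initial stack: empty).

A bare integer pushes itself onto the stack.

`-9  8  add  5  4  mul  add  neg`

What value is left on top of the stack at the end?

-9  : [-9]
8   : [-9, 8]
add : [-1]
5   : [-1, 5]
4   : [-1, 5, 4]
mul : [-1, 20]
add : [19]
neg : [-19]

-19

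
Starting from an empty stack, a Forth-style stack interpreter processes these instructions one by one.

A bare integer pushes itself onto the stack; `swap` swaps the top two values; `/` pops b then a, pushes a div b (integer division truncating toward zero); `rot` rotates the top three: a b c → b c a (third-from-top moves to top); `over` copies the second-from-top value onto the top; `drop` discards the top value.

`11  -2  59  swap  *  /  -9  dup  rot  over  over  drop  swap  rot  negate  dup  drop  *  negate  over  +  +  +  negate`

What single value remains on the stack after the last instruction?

27

11     : [11]
-2     : [11, -2]
59     : [11, -2, 59]
swap   : [11, 59, -2]
*      : [11, -118]
/      : [0]
-9     : [0, -9]
dup    : [0, -9, -9]
rot    : [-9, -9, 0]
over   : [-9, -9, 0, -9]
over   : [-9, -9, 0, -9, 0]
drop   : [-9, -9, 0, -9]
swap   : [-9, -9, -9, 0]
rot    : [-9, -9, 0, -9]
negate : [-9, -9, 0, 9]
dup    : [-9, -9, 0, 9, 9]
drop   : [-9, -9, 0, 9]
*      : [-9, -9, 0]
negate : [-9, -9, 0]
over   : [-9, -9, 0, -9]
+      : [-9, -9, -9]
+      : [-9, -18]
+      : [-27]
negate : [27]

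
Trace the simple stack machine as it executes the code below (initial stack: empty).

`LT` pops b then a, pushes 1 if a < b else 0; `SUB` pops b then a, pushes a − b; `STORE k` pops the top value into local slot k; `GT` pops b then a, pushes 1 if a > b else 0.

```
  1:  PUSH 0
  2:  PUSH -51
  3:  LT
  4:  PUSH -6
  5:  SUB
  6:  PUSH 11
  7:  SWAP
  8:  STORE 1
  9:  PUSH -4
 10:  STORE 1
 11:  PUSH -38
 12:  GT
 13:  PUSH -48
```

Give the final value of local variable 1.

PUSH 0   -> 0
PUSH -51 -> 0 -51
LT       -> 0
PUSH -6  -> 0 -6
SUB      -> 6
PUSH 11  -> 6 11
SWAP     -> 11 6
STORE 1  -> 11
PUSH -4  -> 11 -4
STORE 1  -> 11
PUSH -38 -> 11 -38
GT       -> 1
PUSH -48 -> 1 -48

-4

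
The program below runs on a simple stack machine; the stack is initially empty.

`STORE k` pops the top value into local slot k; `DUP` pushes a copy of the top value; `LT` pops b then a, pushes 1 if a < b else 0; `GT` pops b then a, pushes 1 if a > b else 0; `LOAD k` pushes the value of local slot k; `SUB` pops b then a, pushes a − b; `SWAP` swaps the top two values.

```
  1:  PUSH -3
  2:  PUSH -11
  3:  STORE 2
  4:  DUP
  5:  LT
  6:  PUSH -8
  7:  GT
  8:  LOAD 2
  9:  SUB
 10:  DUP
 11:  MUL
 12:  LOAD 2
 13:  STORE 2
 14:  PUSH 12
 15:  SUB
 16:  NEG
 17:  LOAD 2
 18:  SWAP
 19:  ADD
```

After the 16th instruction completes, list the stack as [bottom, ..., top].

[-132]

PUSH -3  -> -3
PUSH -11 -> -3 -11
STORE 2  -> -3
DUP      -> -3 -3
LT       -> 0
PUSH -8  -> 0 -8
GT       -> 1
LOAD 2   -> 1 -11
SUB      -> 12
DUP      -> 12 12
MUL      -> 144
LOAD 2   -> 144 -11
STORE 2  -> 144
PUSH 12  -> 144 12
SUB      -> 132
NEG      -> -132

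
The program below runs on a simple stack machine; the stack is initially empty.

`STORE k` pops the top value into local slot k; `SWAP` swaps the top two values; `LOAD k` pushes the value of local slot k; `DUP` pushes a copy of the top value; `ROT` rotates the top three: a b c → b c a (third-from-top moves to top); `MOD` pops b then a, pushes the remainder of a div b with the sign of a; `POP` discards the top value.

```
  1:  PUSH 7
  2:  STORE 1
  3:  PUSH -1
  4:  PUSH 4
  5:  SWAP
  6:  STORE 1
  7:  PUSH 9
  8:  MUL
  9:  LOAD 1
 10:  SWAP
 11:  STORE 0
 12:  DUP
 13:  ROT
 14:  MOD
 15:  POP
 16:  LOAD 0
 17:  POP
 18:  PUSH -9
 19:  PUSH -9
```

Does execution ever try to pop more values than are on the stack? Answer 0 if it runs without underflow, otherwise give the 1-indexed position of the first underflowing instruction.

PUSH 7  -> [7]
STORE 1 -> []
PUSH -1 -> [-1]
PUSH 4  -> [-1, 4]
SWAP    -> [4, -1]
STORE 1 -> [4]
PUSH 9  -> [4, 9]
MUL     -> [36]
LOAD 1  -> [36, -1]
SWAP    -> [-1, 36]
STORE 0 -> [-1]
DUP     -> [-1, -1]
ROT  — needs 3 operands, stack has 2 → underflow

13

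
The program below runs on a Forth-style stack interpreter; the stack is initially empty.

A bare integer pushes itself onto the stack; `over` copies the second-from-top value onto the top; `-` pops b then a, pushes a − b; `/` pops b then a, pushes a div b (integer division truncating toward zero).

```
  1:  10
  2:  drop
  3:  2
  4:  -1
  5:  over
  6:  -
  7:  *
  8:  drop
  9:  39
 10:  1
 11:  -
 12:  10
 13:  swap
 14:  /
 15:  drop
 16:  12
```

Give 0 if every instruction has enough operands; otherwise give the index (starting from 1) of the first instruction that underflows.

0

10   → [10]
drop → []
2    → [2]
-1   → [2, -1]
over → [2, -1, 2]
-    → [2, -3]
*    → [-6]
drop → []
39   → [39]
1    → [39, 1]
-    → [38]
10   → [38, 10]
swap → [10, 38]
/    → [0]
drop → []
12   → [12]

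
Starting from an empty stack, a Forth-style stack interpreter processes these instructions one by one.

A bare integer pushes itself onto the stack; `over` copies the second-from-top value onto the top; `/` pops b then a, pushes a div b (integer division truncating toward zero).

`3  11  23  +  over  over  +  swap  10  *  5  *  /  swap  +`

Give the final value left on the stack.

3    → [3]
11   → [3, 11]
23   → [3, 11, 23]
+    → [3, 34]
over → [3, 34, 3]
over → [3, 34, 3, 34]
+    → [3, 34, 37]
swap → [3, 37, 34]
10   → [3, 37, 34, 10]
*    → [3, 37, 340]
5    → [3, 37, 340, 5]
*    → [3, 37, 1700]
/    → [3, 0]
swap → [0, 3]
+    → [3]

3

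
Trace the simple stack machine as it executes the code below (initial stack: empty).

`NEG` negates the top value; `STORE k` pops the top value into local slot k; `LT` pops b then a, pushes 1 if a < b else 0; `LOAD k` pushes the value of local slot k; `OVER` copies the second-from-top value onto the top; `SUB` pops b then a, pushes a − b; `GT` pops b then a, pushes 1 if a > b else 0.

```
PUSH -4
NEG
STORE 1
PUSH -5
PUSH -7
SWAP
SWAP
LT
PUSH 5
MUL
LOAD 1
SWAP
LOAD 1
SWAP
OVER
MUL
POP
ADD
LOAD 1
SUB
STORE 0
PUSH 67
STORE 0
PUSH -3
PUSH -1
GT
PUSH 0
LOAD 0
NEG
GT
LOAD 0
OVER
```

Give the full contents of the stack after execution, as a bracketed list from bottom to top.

[0, 1, 67, 1]

PUSH -4  -4
NEG      4
STORE 1  (empty)
PUSH -5  -5
PUSH -7  -5 -7
SWAP     -7 -5
SWAP     -5 -7
LT       0
PUSH 5   0 5
MUL      0
LOAD 1   0 4
SWAP     4 0
LOAD 1   4 0 4
SWAP     4 4 0
OVER     4 4 0 4
MUL      4 4 0
POP      4 4
ADD      8
LOAD 1   8 4
SUB      4
STORE 0  (empty)
PUSH 67  67
STORE 0  (empty)
PUSH -3  -3
PUSH -1  -3 -1
GT       0
PUSH 0   0 0
LOAD 0   0 0 67
NEG      0 0 -67
GT       0 1
LOAD 0   0 1 67
OVER     0 1 67 1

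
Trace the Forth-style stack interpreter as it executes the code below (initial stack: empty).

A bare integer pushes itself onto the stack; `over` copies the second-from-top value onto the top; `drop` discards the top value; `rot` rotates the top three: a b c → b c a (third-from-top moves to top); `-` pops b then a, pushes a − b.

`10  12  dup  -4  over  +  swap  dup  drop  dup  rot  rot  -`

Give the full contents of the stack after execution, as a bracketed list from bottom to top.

10   -> [10]
12   -> [10, 12]
dup  -> [10, 12, 12]
-4   -> [10, 12, 12, -4]
over -> [10, 12, 12, -4, 12]
+    -> [10, 12, 12, 8]
swap -> [10, 12, 8, 12]
dup  -> [10, 12, 8, 12, 12]
drop -> [10, 12, 8, 12]
dup  -> [10, 12, 8, 12, 12]
rot  -> [10, 12, 12, 12, 8]
rot  -> [10, 12, 12, 8, 12]
-    -> [10, 12, 12, -4]

[10, 12, 12, -4]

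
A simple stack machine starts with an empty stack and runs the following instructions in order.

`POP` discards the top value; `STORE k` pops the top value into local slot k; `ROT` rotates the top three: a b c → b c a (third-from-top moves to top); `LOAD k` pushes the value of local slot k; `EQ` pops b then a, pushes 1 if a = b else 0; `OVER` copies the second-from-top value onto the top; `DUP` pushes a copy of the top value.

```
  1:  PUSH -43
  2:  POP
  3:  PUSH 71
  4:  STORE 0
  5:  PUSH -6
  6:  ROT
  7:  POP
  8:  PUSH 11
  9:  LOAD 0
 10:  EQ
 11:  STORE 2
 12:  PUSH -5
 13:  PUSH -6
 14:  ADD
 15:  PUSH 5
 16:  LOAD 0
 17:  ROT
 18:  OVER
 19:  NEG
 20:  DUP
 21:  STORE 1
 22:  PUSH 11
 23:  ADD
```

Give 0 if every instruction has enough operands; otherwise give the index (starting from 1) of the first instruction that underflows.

PUSH -43 : [-43]
POP      : []
PUSH 71  : [71]
STORE 0  : []
PUSH -6  : [-6]
ROT  — needs 3 operands, stack has 1 → underflow

6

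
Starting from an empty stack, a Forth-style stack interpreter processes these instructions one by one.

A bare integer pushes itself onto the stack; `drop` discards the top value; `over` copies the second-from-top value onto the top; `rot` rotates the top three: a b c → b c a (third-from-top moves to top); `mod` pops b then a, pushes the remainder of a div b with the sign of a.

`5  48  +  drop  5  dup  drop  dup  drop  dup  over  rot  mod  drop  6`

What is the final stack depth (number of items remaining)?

5     5
48    5 48
+     53
drop  (empty)
5     5
dup   5 5
drop  5
dup   5 5
drop  5
dup   5 5
over  5 5 5
rot   5 5 5
mod   5 0
drop  5
6     5 6

2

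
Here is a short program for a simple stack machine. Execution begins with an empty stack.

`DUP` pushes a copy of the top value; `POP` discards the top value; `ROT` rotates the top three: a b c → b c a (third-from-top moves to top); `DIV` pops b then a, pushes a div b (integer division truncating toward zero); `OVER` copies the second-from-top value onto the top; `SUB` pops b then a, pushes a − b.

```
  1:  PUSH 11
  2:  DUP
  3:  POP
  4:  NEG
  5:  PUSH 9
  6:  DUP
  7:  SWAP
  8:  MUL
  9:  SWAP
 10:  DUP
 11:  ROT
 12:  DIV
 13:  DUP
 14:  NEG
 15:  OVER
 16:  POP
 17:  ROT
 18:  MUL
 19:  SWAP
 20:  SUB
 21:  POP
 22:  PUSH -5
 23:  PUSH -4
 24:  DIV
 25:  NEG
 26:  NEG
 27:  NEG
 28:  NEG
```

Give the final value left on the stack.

1

PUSH 11  [11]
DUP      [11, 11]
POP      [11]
NEG      [-11]
PUSH 9   [-11, 9]
DUP      [-11, 9, 9]
SWAP     [-11, 9, 9]
MUL      [-11, 81]
SWAP     [81, -11]
DUP      [81, -11, -11]
ROT      [-11, -11, 81]
DIV      [-11, 0]
DUP      [-11, 0, 0]
NEG      [-11, 0, 0]
OVER     [-11, 0, 0, 0]
POP      [-11, 0, 0]
ROT      [0, 0, -11]
MUL      [0, 0]
SWAP     [0, 0]
SUB      [0]
POP      []
PUSH -5  [-5]
PUSH -4  [-5, -4]
DIV      [1]
NEG      [-1]
NEG      [1]
NEG      [-1]
NEG      [1]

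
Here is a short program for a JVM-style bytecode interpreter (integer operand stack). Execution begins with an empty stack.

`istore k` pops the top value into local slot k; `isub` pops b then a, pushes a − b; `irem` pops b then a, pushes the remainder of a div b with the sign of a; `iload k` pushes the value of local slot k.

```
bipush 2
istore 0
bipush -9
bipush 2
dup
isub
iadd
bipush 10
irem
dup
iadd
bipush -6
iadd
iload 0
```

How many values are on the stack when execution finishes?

bipush 2   [2]
istore 0   []
bipush -9  [-9]
bipush 2   [-9, 2]
dup        [-9, 2, 2]
isub       [-9, 0]
iadd       [-9]
bipush 10  [-9, 10]
irem       [-9]
dup        [-9, -9]
iadd       [-18]
bipush -6  [-18, -6]
iadd       [-24]
iload 0    [-24, 2]

2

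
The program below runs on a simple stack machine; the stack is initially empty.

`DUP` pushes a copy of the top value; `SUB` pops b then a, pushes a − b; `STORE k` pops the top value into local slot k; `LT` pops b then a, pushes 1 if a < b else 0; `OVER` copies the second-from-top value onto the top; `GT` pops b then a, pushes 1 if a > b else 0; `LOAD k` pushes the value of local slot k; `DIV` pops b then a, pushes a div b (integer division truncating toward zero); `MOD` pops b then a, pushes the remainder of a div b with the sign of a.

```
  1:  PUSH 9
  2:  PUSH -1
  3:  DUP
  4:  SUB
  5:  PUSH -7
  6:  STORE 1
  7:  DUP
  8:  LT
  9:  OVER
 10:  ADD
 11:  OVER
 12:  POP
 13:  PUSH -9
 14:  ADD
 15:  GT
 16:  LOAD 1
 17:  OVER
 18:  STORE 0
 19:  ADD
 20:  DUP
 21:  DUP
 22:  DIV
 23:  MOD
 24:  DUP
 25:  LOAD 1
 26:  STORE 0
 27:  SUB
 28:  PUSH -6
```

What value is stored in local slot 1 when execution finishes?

-7

PUSH 9   [9]
PUSH -1  [9, -1]
DUP      [9, -1, -1]
SUB      [9, 0]
PUSH -7  [9, 0, -7]
STORE 1  [9, 0]
DUP      [9, 0, 0]
LT       [9, 0]
OVER     [9, 0, 9]
ADD      [9, 9]
OVER     [9, 9, 9]
POP      [9, 9]
PUSH -9  [9, 9, -9]
ADD      [9, 0]
GT       [1]
LOAD 1   [1, -7]
OVER     [1, -7, 1]
STORE 0  [1, -7]
ADD      [-6]
DUP      [-6, -6]
DUP      [-6, -6, -6]
DIV      [-6, 1]
MOD      [0]
DUP      [0, 0]
LOAD 1   [0, 0, -7]
STORE 0  [0, 0]
SUB      [0]
PUSH -6  [0, -6]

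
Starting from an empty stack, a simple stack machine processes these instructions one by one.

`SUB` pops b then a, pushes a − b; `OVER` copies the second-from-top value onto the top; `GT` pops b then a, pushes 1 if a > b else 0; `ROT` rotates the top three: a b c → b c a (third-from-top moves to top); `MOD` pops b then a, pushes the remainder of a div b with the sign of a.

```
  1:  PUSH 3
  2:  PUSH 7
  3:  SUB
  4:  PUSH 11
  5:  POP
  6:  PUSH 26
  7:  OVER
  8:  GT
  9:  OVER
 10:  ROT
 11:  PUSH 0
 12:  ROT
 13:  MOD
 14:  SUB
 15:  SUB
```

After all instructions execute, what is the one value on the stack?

PUSH 3  : [3]
PUSH 7  : [3, 7]
SUB     : [-4]
PUSH 11 : [-4, 11]
POP     : [-4]
PUSH 26 : [-4, 26]
OVER    : [-4, 26, -4]
GT      : [-4, 1]
OVER    : [-4, 1, -4]
ROT     : [1, -4, -4]
PUSH 0  : [1, -4, -4, 0]
ROT     : [1, -4, 0, -4]
MOD     : [1, -4, 0]
SUB     : [1, -4]
SUB     : [5]

5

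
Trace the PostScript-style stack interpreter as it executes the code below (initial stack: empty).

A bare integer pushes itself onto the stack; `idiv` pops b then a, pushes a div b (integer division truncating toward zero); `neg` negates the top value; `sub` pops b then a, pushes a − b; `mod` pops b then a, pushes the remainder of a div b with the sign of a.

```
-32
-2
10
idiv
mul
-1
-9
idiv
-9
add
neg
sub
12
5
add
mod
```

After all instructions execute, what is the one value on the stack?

-9

-32  -> -32
-2   -> -32 -2
10   -> -32 -2 10
idiv -> -32 0
mul  -> 0
-1   -> 0 -1
-9   -> 0 -1 -9
idiv -> 0 0
-9   -> 0 0 -9
add  -> 0 -9
neg  -> 0 9
sub  -> -9
12   -> -9 12
5    -> -9 12 5
add  -> -9 17
mod  -> -9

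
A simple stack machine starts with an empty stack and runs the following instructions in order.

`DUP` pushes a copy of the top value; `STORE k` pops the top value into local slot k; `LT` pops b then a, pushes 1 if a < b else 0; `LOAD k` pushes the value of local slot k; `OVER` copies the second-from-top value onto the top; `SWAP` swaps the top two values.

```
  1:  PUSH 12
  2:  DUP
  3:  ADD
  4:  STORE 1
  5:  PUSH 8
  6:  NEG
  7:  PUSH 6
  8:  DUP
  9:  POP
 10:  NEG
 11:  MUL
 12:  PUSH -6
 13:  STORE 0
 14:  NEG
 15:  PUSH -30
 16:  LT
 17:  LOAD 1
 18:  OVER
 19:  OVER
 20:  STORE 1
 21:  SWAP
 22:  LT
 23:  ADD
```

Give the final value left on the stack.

PUSH 12  -> 12
DUP      -> 12 12
ADD      -> 24
STORE 1  -> (empty)
PUSH 8   -> 8
NEG      -> -8
PUSH 6   -> -8 6
DUP      -> -8 6 6
POP      -> -8 6
NEG      -> -8 -6
MUL      -> 48
PUSH -6  -> 48 -6
STORE 0  -> 48
NEG      -> -48
PUSH -30 -> -48 -30
LT       -> 1
LOAD 1   -> 1 24
OVER     -> 1 24 1
OVER     -> 1 24 1 24
STORE 1  -> 1 24 1
SWAP     -> 1 1 24
LT       -> 1 1
ADD      -> 2

2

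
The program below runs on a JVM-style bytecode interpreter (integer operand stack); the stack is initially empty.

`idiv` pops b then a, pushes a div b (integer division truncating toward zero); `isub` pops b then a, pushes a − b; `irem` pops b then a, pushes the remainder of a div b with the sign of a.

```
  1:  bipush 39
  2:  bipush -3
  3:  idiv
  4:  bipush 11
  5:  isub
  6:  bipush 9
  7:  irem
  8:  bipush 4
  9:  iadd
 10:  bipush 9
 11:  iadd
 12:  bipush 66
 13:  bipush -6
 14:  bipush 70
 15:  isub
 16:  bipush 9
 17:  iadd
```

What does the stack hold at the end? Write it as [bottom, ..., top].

bipush 39  39
bipush -3  39 -3
idiv       -13
bipush 11  -13 11
isub       -24
bipush 9   -24 9
irem       -6
bipush 4   -6 4
iadd       -2
bipush 9   -2 9
iadd       7
bipush 66  7 66
bipush -6  7 66 -6
bipush 70  7 66 -6 70
isub       7 66 -76
bipush 9   7 66 -76 9
iadd       7 66 -67

[7, 66, -67]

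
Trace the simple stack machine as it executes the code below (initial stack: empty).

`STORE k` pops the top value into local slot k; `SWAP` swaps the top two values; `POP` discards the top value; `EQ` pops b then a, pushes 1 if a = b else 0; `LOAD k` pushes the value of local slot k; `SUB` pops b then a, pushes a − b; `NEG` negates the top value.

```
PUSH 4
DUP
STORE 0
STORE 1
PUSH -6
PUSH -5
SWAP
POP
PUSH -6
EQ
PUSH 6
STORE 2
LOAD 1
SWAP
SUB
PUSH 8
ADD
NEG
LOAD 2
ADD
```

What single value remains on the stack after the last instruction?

PUSH 4  : 4
DUP     : 4 4
STORE 0 : 4
STORE 1 : (empty)
PUSH -6 : -6
PUSH -5 : -6 -5
SWAP    : -5 -6
POP     : -5
PUSH -6 : -5 -6
EQ      : 0
PUSH 6  : 0 6
STORE 2 : 0
LOAD 1  : 0 4
SWAP    : 4 0
SUB     : 4
PUSH 8  : 4 8
ADD     : 12
NEG     : -12
LOAD 2  : -12 6
ADD     : -6

-6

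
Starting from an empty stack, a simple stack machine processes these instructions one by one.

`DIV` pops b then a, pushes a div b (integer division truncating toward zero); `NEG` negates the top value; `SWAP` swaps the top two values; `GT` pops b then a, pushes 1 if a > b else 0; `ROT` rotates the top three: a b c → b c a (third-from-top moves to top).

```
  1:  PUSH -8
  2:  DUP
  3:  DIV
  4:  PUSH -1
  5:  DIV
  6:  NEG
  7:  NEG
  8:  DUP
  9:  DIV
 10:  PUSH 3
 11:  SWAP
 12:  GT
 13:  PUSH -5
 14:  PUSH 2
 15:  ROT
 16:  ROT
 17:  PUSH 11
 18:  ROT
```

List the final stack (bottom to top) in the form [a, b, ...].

[2, -5, 11, 1]

PUSH -8 → [-8]
DUP     → [-8, -8]
DIV     → [1]
PUSH -1 → [1, -1]
DIV     → [-1]
NEG     → [1]
NEG     → [-1]
DUP     → [-1, -1]
DIV     → [1]
PUSH 3  → [1, 3]
SWAP    → [3, 1]
GT      → [1]
PUSH -5 → [1, -5]
PUSH 2  → [1, -5, 2]
ROT     → [-5, 2, 1]
ROT     → [2, 1, -5]
PUSH 11 → [2, 1, -5, 11]
ROT     → [2, -5, 11, 1]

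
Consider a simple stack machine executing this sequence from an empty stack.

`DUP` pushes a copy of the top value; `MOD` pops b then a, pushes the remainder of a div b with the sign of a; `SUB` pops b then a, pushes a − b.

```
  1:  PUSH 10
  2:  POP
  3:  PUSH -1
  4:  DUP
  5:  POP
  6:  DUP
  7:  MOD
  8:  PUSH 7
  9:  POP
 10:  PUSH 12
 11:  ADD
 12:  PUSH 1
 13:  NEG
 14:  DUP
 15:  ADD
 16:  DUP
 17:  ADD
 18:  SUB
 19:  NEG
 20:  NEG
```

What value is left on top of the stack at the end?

16

PUSH 10 → [10]
POP     → []
PUSH -1 → [-1]
DUP     → [-1, -1]
POP     → [-1]
DUP     → [-1, -1]
MOD     → [0]
PUSH 7  → [0, 7]
POP     → [0]
PUSH 12 → [0, 12]
ADD     → [12]
PUSH 1  → [12, 1]
NEG     → [12, -1]
DUP     → [12, -1, -1]
ADD     → [12, -2]
DUP     → [12, -2, -2]
ADD     → [12, -4]
SUB     → [16]
NEG     → [-16]
NEG     → [16]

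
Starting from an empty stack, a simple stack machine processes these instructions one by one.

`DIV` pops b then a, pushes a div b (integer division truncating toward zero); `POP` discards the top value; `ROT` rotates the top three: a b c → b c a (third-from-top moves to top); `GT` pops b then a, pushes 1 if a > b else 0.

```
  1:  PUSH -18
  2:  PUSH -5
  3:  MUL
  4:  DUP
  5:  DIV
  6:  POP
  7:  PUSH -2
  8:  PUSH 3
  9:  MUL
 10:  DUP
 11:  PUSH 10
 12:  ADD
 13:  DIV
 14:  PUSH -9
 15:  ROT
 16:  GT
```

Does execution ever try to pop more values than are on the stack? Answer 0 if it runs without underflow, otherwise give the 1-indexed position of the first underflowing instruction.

15

PUSH -18 -> -18
PUSH -5  -> -18 -5
MUL      -> 90
DUP      -> 90 90
DIV      -> 1
POP      -> (empty)
PUSH -2  -> -2
PUSH 3   -> -2 3
MUL      -> -6
DUP      -> -6 -6
PUSH 10  -> -6 -6 10
ADD      -> -6 4
DIV      -> -1
PUSH -9  -> -1 -9
ROT  — needs 3 operands, stack has 2 → underflow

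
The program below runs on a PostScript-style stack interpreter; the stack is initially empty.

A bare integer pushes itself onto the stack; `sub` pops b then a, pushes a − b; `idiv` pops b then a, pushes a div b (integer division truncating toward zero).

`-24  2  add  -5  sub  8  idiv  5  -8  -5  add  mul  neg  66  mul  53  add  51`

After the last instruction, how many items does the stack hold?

-24   [-24]
2     [-24, 2]
add   [-22]
-5    [-22, -5]
sub   [-17]
8     [-17, 8]
idiv  [-2]
5     [-2, 5]
-8    [-2, 5, -8]
-5    [-2, 5, -8, -5]
add   [-2, 5, -13]
mul   [-2, -65]
neg   [-2, 65]
66    [-2, 65, 66]
mul   [-2, 4290]
53    [-2, 4290, 53]
add   [-2, 4343]
51    [-2, 4343, 51]

3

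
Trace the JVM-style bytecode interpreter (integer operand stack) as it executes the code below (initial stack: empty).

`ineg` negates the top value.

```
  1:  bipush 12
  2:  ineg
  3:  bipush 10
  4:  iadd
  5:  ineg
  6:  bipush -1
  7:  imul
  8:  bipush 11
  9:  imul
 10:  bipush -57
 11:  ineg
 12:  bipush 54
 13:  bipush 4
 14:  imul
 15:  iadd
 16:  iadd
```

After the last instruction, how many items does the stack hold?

bipush 12  -> 12
ineg       -> -12
bipush 10  -> -12 10
iadd       -> -2
ineg       -> 2
bipush -1  -> 2 -1
imul       -> -2
bipush 11  -> -2 11
imul       -> -22
bipush -57 -> -22 -57
ineg       -> -22 57
bipush 54  -> -22 57 54
bipush 4   -> -22 57 54 4
imul       -> -22 57 216
iadd       -> -22 273
iadd       -> 251

1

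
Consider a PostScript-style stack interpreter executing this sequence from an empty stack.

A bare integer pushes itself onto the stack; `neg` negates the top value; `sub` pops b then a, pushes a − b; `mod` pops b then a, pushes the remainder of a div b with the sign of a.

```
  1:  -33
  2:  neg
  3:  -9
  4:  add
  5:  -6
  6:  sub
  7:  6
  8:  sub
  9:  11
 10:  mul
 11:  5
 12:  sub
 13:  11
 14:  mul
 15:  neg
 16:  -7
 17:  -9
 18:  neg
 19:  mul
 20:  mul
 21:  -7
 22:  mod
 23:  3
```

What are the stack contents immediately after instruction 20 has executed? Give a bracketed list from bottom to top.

[179487]

-33 → [-33]
neg → [33]
-9  → [33, -9]
add → [24]
-6  → [24, -6]
sub → [30]
6   → [30, 6]
sub → [24]
11  → [24, 11]
mul → [264]
5   → [264, 5]
sub → [259]
11  → [259, 11]
mul → [2849]
neg → [-2849]
-7  → [-2849, -7]
-9  → [-2849, -7, -9]
neg → [-2849, -7, 9]
mul → [-2849, -63]
mul → [179487]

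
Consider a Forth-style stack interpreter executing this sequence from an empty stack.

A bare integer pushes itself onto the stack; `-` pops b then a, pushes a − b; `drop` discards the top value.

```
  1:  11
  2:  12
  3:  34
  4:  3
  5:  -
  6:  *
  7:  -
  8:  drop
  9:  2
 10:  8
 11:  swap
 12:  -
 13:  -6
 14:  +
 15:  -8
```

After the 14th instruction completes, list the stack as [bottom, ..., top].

[0]

11    [11]
12    [11, 12]
34    [11, 12, 34]
3     [11, 12, 34, 3]
-     [11, 12, 31]
*     [11, 372]
-     [-361]
drop  []
2     [2]
8     [2, 8]
swap  [8, 2]
-     [6]
-6    [6, -6]
+     [0]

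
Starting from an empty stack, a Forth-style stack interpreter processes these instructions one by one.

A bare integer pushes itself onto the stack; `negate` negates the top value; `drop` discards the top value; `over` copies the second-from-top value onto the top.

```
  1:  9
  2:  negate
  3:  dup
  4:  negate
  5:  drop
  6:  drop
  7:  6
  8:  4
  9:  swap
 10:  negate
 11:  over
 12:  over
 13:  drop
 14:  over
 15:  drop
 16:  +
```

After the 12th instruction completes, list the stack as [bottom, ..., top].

[4, -6, 4, -6]

9      → 9
negate → -9
dup    → -9 -9
negate → -9 9
drop   → -9
drop   → (empty)
6      → 6
4      → 6 4
swap   → 4 6
negate → 4 -6
over   → 4 -6 4
over   → 4 -6 4 -6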